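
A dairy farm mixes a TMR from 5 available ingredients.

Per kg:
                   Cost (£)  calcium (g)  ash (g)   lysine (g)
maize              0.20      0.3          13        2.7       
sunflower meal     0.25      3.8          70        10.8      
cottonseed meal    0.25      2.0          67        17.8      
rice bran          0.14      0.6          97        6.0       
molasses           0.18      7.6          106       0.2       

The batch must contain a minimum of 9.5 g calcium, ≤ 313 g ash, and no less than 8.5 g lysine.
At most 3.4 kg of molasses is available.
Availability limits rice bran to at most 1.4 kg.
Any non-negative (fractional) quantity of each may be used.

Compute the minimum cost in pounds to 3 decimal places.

£0.319

This is a linear program. Let x1 = kg of maize, x2 = kg of sunflower meal, x3 = kg of cottonseed meal, x4 = kg of rice bran, x5 = kg of molasses.
min 0.2x1 + 0.25x2 + 0.25x3 + 0.14x4 + 0.18x5 subject to:
  0.3x1 + 3.8x2 + 2x3 + 0.6x4 + 7.6x5 ≥ 9.5   (calcium)
  13x1 + 70x2 + 67x3 + 97x4 + 106x5 ≤ 313   (ash)
  2.7x1 + 10.8x2 + 17.8x3 + 6x4 + 0.2x5 ≥ 8.5   (lysine)
  x5 ≤ 3.4
  x4 ≤ 1.4
  x1, x2, x3, x4, x5 ≥ 0.
The minimum-cost mix takes nothing from maize, sunflower meal, rice bran — only cottonseed meal, molasses. There the calcium and lysine constraints are tight.
That vertex is x3 = 0.4649, x5 = 1.128.
Objective = 0.25·0.4649 + 0.18·1.128 = 0.31927.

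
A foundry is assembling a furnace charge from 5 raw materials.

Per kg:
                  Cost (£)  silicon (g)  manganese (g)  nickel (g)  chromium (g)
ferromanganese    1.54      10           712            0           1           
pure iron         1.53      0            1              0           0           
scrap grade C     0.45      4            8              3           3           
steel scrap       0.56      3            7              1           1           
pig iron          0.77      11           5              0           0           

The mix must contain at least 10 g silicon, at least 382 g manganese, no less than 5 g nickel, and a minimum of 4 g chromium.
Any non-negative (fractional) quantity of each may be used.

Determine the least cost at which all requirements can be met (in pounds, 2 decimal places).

Treat it as an LP. Let x1 = kg of ferromanganese, x2 = kg of pure iron, x3 = kg of scrap grade C, x4 = kg of steel scrap, x5 = kg of pig iron.
Minimize 1.54x1 + 1.53x2 + 0.45x3 + 0.56x4 + 0.77x5 with:
  10x1 + 4x3 + 3x4 + 11x5 ≥ 10   (silicon)
  712x1 + 1x2 + 8x3 + 7x4 + 5x5 ≥ 382   (manganese)
  3x3 + 1x4 ≥ 5   (nickel)
  1x1 + 3x3 + 1x4 ≥ 4   (chromium)
  x1, x2, x3, x4, x5 ≥ 0.
The minimum-cost mix takes nothing from pure iron, steel scrap, pig iron — only ferromanganese, scrap grade C. The manganese and nickel requirements are met with equality.
Optimal quantities: ferromanganese = 0.5178 kg, scrap grade C = 1.667 kg.
Cost = 1.54·0.5178 + 0.45·1.667 = 1.5476.

£1.55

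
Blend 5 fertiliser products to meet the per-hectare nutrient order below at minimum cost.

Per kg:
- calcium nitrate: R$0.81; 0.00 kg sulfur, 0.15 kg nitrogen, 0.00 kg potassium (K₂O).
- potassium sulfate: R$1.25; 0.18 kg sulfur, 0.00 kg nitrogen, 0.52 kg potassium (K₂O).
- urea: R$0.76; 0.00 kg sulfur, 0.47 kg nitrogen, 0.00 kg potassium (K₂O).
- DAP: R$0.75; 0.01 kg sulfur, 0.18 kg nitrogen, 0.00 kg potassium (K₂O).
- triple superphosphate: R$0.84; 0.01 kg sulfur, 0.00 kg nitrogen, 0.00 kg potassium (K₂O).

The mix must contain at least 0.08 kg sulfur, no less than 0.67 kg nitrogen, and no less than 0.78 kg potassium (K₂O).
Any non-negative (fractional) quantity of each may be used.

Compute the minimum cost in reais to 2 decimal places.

This is a linear program. Let x1 = kg of calcium nitrate, x2 = kg of potassium sulfate, x3 = kg of urea, x4 = kg of DAP, x5 = kg of triple superphosphate.
Minimise 0.81x1 + 1.25x2 + 0.76x3 + 0.75x4 + 0.84x5 s.t.:
  0.18x2 + 0.01x4 + 0.01x5 ≥ 0.08   (sulfur)
  0.15x1 + 0.47x3 + 0.18x4 ≥ 0.67   (nitrogen)
  0.52x2 ≥ 0.78   (potassium (K₂O))
  x1, x2, x3, x4, x5 ≥ 0.
The cheapest feasible vertex uses only potassium sulfate, urea; calcium nitrate, DAP, triple superphosphate are not used. Binding constraints: nitrogen and potassium (K₂O).
Optimal quantities: potassium sulfate = 1.5 kg, urea = 1.426 kg.
Total cost: 1.25·1.5 + 0.76·1.426 = 2.9588.

R$2.96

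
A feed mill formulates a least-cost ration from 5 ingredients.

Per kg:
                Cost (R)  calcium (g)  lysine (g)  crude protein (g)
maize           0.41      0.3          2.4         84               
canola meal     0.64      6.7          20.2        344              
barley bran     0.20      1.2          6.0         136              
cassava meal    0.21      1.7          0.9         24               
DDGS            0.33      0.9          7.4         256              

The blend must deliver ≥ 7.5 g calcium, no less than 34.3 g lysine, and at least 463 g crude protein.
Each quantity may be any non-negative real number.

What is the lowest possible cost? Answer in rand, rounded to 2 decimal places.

Let x1 = kg of maize, x2 = kg of canola meal, x3 = kg of barley bran, x4 = kg of cassava meal, x5 = kg of DDGS.
Minimise 0.41x1 + 0.64x2 + 0.2x3 + 0.21x4 + 0.33x5 subject to:
  0.3x1 + 6.7x2 + 1.2x3 + 1.7x4 + 0.9x5 ≥ 7.5   (calcium)
  2.4x1 + 20.2x2 + 6x3 + 0.9x4 + 7.4x5 ≥ 34.3   (lysine)
  84x1 + 344x2 + 136x3 + 24x4 + 256x5 ≥ 463   (crude protein)
  x1, x2, x3, x4, x5 ≥ 0.
The cheapest feasible vertex uses only canola meal; maize, barley bran, cassava meal, DDGS are not used. Binding constraint: lysine.
That vertex is x2 = 1.698.
Hence cost = 0.64·1.698 = R1.0867.

R1.09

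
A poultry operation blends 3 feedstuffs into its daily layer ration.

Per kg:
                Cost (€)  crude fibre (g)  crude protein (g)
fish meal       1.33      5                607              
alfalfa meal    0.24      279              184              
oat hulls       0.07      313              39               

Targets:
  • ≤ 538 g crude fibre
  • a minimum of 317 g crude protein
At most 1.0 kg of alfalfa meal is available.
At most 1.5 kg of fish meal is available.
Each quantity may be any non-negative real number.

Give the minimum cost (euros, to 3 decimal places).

Let x1 = kg of fish meal, x2 = kg of alfalfa meal, x3 = kg of oat hulls.
min 1.33x1 + 0.24x2 + 0.07x3 s.t.:
  5x1 + 279x2 + 313x3 ≤ 538   (crude fibre)
  607x1 + 184x2 + 39x3 ≥ 317   (crude protein)
  x2 ≤ 1
  x1 ≤ 1.5
  x1, x2, x3 ≥ 0.
The optimal mix uses every input. Binding constraints: crude fibre, crude protein, the alfalfa meal cap.
So fish meal = 0.1661 kg, alfalfa meal = 1 kg, oat hulls = 0.8248 kg.
Total cost: 1.33·0.1661 + 0.24·1 + 0.07·0.8248 = 0.51865.

€0.519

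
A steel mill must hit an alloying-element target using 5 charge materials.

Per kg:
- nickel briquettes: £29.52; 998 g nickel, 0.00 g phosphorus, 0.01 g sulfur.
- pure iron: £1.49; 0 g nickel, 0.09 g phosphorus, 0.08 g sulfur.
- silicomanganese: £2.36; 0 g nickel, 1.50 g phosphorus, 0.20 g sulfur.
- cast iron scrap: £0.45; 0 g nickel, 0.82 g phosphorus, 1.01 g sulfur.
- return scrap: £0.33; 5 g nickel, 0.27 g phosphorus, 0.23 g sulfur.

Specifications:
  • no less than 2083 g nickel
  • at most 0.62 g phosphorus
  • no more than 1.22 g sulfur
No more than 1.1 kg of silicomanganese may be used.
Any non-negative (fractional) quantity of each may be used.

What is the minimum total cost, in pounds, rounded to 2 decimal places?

£61.61

Let x1 = kg of nickel briquettes, x2 = kg of pure iron, x3 = kg of silicomanganese, x4 = kg of cast iron scrap, x5 = kg of return scrap.
Minimize 29.52x1 + 1.49x2 + 2.36x3 + 0.45x4 + 0.33x5 with:
  998x1 + 5x5 ≥ 2083   (nickel)
  0.09x2 + 1.5x3 + 0.82x4 + 0.27x5 ≤ 0.62   (phosphorus)
  0.01x1 + 0.08x2 + 0.2x3 + 1.01x4 + 0.23x5 ≤ 1.22   (sulfur)
  x3 ≤ 1.1
  x1, x2, x3, x4, x5 ≥ 0.
At the optimum only nickel briquettes is positive (pure iron, silicomanganese, cast iron scrap, return scrap = 0). There the nickel constraint is tight.
Solving gives x1 = 2.087.
Cost = 29.52·2.087 = 61.6082.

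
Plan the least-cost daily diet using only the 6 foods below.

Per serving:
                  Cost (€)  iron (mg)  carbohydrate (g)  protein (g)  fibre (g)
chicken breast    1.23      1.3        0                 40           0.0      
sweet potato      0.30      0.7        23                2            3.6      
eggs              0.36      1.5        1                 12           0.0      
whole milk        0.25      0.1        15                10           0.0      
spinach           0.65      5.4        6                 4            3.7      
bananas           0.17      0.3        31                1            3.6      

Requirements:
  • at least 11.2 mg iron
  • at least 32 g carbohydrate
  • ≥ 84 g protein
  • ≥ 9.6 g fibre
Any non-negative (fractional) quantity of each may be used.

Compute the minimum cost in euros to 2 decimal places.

Treat it as an LP. Let x1 = servings of chicken breast, x2 = servings of sweet potato, x3 = servings of eggs, x4 = servings of whole milk, x5 = servings of spinach, x6 = servings of bananas.
Minimise 1.23x1 + 0.3x2 + 0.36x3 + 0.25x4 + 0.65x5 + 0.17x6 with:
  1.3x1 + 0.7x2 + 1.5x3 + 0.1x4 + 5.4x5 + 0.3x6 ≥ 11.2   (iron)
  23x2 + 1x3 + 15x4 + 6x5 + 31x6 ≥ 32   (carbohydrate)
  40x1 + 2x2 + 12x3 + 10x4 + 4x5 + 1x6 ≥ 84   (protein)
  3.6x2 + 3.7x5 + 3.6x6 ≥ 9.6   (fibre)
  x1, x2, x3, x4, x5, x6 ≥ 0.
The optimal basis is {eggs, spinach, bananas}; chicken breast, sweet potato, whole milk drop out. There the iron, protein, fibre constraints are tight.
So eggs = 6.766 servings, spinach = 0.04943 servings, bananas = 2.616 servings.
Hence cost = 0.36·6.766 + 0.65·0.04943 + 0.17·2.616 = €2.9126.

€2.91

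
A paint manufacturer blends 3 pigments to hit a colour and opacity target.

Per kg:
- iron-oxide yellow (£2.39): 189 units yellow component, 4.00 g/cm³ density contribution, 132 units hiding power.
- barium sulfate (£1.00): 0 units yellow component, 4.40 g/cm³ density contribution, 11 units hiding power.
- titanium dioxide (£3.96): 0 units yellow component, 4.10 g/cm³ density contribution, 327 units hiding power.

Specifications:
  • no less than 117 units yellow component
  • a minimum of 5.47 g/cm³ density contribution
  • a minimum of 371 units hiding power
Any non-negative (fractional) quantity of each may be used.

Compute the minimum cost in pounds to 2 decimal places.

Let x1 = kg of iron-oxide yellow, x2 = kg of barium sulfate, x3 = kg of titanium dioxide.
Minimise 2.39x1 + 1x2 + 3.96x3 subject to:
  189x1 ≥ 117   (yellow component)
  4x1 + 4.4x2 + 4.1x3 ≥ 5.47   (density contribution)
  132x1 + 11x2 + 327x3 ≥ 371   (hiding power)
  x1, x2, x3 ≥ 0.
The optimal basis is {iron-oxide yellow, titanium dioxide}; barium sulfate drops out. There the yellow component and hiding power constraints are tight.
Solving gives x1 = 0.619, x3 = 0.8847.
Objective = 2.39·0.619 + 3.96·0.8847 = 4.9828.

£4.98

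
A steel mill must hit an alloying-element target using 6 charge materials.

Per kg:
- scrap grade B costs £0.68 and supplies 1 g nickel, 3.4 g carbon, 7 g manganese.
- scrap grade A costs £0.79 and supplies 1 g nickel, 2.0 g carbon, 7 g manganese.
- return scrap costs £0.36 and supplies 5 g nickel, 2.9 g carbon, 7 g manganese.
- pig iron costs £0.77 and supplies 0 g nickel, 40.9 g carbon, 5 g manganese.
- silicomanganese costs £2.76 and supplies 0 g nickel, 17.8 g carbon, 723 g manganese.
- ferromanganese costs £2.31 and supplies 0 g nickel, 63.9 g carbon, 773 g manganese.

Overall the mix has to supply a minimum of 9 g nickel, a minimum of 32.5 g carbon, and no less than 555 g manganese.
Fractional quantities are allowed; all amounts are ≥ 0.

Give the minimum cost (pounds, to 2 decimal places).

£2.27

Let x1 = kg of scrap grade B, x2 = kg of scrap grade A, x3 = kg of return scrap, x4 = kg of pig iron, x5 = kg of silicomanganese, x6 = kg of ferromanganese.
min 0.68x1 + 0.79x2 + 0.36x3 + 0.77x4 + 2.76x5 + 2.31x6 s.t.:
  1x1 + 1x2 + 5x3 ≥ 9   (nickel)
  3.4x1 + 2x2 + 2.9x3 + 40.9x4 + 17.8x5 + 63.9x6 ≥ 32.5   (carbon)
  7x1 + 7x2 + 7x3 + 5x4 + 723x5 + 773x6 ≥ 555   (manganese)
  x1, x2, x3, x4, x5, x6 ≥ 0.
The minimum-cost mix takes nothing from scrap grade B, scrap grade A, pig iron, silicomanganese — only return scrap, ferromanganese. There the nickel and manganese constraints are tight.
Solving gives x3 = 1.8, x6 = 0.7017.
Hence cost = 0.36·1.8 + 2.31·0.7017 = £2.2689.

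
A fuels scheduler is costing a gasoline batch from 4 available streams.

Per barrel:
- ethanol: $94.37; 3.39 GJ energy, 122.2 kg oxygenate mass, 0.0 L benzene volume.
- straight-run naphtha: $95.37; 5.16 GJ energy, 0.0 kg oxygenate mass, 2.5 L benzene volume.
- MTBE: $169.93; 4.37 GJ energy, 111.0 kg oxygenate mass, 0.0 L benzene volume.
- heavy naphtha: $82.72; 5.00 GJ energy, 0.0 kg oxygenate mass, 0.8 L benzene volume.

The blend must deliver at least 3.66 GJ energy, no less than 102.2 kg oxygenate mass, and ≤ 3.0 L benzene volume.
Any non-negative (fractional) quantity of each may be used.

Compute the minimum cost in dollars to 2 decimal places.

$92.57

Treat it as an LP. Let x1 = barrels of ethanol, x2 = barrels of straight-run naphtha, x3 = barrels of MTBE, x4 = barrels of heavy naphtha.
min 94.37x1 + 95.37x2 + 169.93x3 + 82.72x4 with:
  3.39x1 + 5.16x2 + 4.37x3 + 5x4 ≥ 3.66   (energy)
  122.2x1 + 111x3 ≥ 102.2   (oxygenate mass)
  2.5x2 + 0.8x4 ≤ 3   (benzene volume)
  x1, x2, x3, x4 ≥ 0.
At the optimum only ethanol, heavy naphtha are positive (straight-run naphtha, MTBE = 0). There the energy and oxygenate mass constraints are tight.
Optimal quantities: ethanol = 0.8363 barrels, heavy naphtha = 0.165 barrels.
Objective = 94.37·0.8363 + 82.72·0.165 = 92.5704.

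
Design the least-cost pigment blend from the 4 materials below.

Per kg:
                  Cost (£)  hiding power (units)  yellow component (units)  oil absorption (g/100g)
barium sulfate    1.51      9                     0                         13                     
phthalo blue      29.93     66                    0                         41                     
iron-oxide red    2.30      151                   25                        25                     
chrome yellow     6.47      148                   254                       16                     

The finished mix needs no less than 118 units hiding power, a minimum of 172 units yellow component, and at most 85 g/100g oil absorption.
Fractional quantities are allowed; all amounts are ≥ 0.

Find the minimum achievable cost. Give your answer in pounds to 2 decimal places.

£4.60

This is a linear program. Let x1 = kg of barium sulfate, x2 = kg of phthalo blue, x3 = kg of iron-oxide red, x4 = kg of chrome yellow.
Minimise 1.51x1 + 29.93x2 + 2.3x3 + 6.47x4 with:
  9x1 + 66x2 + 151x3 + 148x4 ≥ 118   (hiding power)
  25x3 + 254x4 ≥ 172   (yellow component)
  13x1 + 41x2 + 25x3 + 16x4 ≤ 85   (oil absorption)
  x1, x2, x3, x4 ≥ 0.
The cheapest feasible vertex uses only iron-oxide red, chrome yellow; barium sulfate, phthalo blue are not used. The hiding power and yellow component requirements are met with equality.
That vertex is x3 = 0.1303, x4 = 0.6643.
Total cost: 2.3·0.1303 + 6.47·0.6643 = 4.5977.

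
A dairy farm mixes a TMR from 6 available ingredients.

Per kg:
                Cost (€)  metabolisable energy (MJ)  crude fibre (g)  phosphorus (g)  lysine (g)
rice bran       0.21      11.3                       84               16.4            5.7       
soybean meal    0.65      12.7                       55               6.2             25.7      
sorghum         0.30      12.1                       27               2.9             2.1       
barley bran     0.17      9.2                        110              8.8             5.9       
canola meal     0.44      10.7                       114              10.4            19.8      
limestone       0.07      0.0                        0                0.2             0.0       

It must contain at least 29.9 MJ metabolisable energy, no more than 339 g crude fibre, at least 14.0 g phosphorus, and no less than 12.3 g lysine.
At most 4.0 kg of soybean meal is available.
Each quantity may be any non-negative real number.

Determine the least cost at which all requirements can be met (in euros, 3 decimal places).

€0.553

Set it up as a linear program. Let x1 = kg of rice bran, x2 = kg of soybean meal, x3 = kg of sorghum, x4 = kg of barley bran, x5 = kg of canola meal, x6 = kg of limestone.
Minimize 0.21x1 + 0.65x2 + 0.3x3 + 0.17x4 + 0.44x5 + 0.07x6 subject to:
  11.3x1 + 12.7x2 + 12.1x3 + 9.2x4 + 10.7x5 ≥ 29.9   (metabolisable energy)
  84x1 + 55x2 + 27x3 + 110x4 + 114x5 ≤ 339   (crude fibre)
  16.4x1 + 6.2x2 + 2.9x3 + 8.8x4 + 10.4x5 + 0.2x6 ≥ 14   (phosphorus)
  5.7x1 + 25.7x2 + 2.1x3 + 5.9x4 + 19.8x5 ≥ 12.3   (lysine)
  x2 ≤ 4
  x1, x2, x3, x4, x5, x6 ≥ 0.
The cheapest feasible vertex uses only rice bran, barley bran; soybean meal, sorghum, canola meal, limestone are not used. The metabolisable energy and crude fibre requirements are met with equality.
So rice bran = 0.362 kg, barley bran = 2.805 kg.
Hence cost = 0.21·0.362 + 0.17·2.805 = €0.55287.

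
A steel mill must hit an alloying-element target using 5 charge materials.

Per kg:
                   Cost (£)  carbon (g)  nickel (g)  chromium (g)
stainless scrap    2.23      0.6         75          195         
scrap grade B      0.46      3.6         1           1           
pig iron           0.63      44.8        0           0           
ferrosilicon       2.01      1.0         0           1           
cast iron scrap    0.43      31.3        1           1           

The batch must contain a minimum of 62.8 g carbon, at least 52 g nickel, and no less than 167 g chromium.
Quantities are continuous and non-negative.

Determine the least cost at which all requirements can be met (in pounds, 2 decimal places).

£2.74

Let x1 = kg of stainless scrap, x2 = kg of scrap grade B, x3 = kg of pig iron, x4 = kg of ferrosilicon, x5 = kg of cast iron scrap.
Minimize 2.23x1 + 0.46x2 + 0.63x3 + 2.01x4 + 0.43x5 with:
  0.6x1 + 3.6x2 + 44.8x3 + 1x4 + 31.3x5 ≥ 62.8   (carbon)
  75x1 + 1x2 + 1x5 ≥ 52   (nickel)
  195x1 + 1x2 + 1x4 + 1x5 ≥ 167   (chromium)
  x1, x2, x3, x4, x5 ≥ 0.
At the optimum only stainless scrap, cast iron scrap are positive (scrap grade B, pig iron, ferrosilicon = 0). Binding constraints: carbon and chromium.
That vertex is x1 = 0.8462, x5 = 1.99.
Cost = 2.23·0.8462 + 0.43·1.99 = 2.7427.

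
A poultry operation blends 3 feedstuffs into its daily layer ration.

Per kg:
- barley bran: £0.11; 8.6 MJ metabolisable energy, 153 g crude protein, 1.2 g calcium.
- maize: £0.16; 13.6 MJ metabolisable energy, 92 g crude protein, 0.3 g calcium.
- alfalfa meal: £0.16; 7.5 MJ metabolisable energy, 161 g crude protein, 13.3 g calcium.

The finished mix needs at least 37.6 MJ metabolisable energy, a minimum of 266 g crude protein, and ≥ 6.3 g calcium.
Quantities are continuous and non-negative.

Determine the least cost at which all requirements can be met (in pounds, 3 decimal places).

£0.472

Let x1 = kg of barley bran, x2 = kg of maize, x3 = kg of alfalfa meal.
Minimise 0.11x1 + 0.16x2 + 0.16x3 with:
  8.6x1 + 13.6x2 + 7.5x3 ≥ 37.6   (metabolisable energy)
  153x1 + 92x2 + 161x3 ≥ 266   (crude protein)
  1.2x1 + 0.3x2 + 13.3x3 ≥ 6.3   (calcium)
  x1, x2, x3 ≥ 0.
The minimum-cost mix takes nothing from barley bran — only maize, alfalfa meal. The metabolisable energy and calcium requirements are met with equality.
That vertex is x2 = 2.535, x3 = 0.4165.
Hence cost = 0.16·2.535 + 0.16·0.4165 = £0.47224.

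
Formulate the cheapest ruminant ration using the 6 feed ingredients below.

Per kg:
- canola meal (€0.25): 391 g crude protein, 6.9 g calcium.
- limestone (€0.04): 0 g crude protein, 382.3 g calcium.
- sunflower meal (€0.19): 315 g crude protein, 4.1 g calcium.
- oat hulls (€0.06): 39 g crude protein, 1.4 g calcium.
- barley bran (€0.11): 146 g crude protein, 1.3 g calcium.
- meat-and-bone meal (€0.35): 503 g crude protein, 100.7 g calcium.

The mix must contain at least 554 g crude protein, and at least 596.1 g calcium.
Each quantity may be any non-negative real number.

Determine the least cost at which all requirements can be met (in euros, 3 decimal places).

Let x1 = kg of canola meal, x2 = kg of limestone, x3 = kg of sunflower meal, x4 = kg of oat hulls, x5 = kg of barley bran, x6 = kg of meat-and-bone meal.
Minimise 0.25x1 + 0.04x2 + 0.19x3 + 0.06x4 + 0.11x5 + 0.35x6 s.t.:
  391x1 + 315x3 + 39x4 + 146x5 + 503x6 ≥ 554   (crude protein)
  6.9x1 + 382.3x2 + 4.1x3 + 1.4x4 + 1.3x5 + 100.7x6 ≥ 596.1   (calcium)
  x1, x2, x3, x4, x5, x6 ≥ 0.
The cheapest feasible vertex uses only limestone, sunflower meal; canola meal, oat hulls, barley bran, meat-and-bone meal are not used. The crude protein and calcium requirements are met with equality.
So limestone = 1.54 kg, sunflower meal = 1.759 kg.
Cost = 0.04·1.54 + 0.19·1.759 = 0.39581.

€0.396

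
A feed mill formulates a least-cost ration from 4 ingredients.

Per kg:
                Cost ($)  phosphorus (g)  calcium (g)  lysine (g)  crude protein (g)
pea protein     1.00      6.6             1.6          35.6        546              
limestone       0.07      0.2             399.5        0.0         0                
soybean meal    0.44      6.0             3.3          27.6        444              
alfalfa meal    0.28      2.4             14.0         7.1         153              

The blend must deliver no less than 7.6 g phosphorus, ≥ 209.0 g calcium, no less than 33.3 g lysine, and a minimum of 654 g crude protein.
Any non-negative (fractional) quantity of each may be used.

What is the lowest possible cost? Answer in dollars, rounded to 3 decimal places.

$0.684

Set it up as a linear program. Let x1 = kg of pea protein, x2 = kg of limestone, x3 = kg of soybean meal, x4 = kg of alfalfa meal.
Minimise 1x1 + 0.07x2 + 0.44x3 + 0.28x4 subject to:
  6.6x1 + 0.2x2 + 6x3 + 2.4x4 ≥ 7.6   (phosphorus)
  1.6x1 + 399.5x2 + 3.3x3 + 14x4 ≥ 209   (calcium)
  35.6x1 + 27.6x3 + 7.1x4 ≥ 33.3   (lysine)
  546x1 + 444x3 + 153x4 ≥ 654   (crude protein)
  x1, x2, x3, x4 ≥ 0.
The optimal basis is {limestone, soybean meal}; pea protein, alfalfa meal drop out. Binding constraints: calcium and crude protein.
Optimal quantities: limestone = 0.511 kg, soybean meal = 1.473 kg.
Cost = 0.07·0.511 + 0.44·1.473 = 0.68389.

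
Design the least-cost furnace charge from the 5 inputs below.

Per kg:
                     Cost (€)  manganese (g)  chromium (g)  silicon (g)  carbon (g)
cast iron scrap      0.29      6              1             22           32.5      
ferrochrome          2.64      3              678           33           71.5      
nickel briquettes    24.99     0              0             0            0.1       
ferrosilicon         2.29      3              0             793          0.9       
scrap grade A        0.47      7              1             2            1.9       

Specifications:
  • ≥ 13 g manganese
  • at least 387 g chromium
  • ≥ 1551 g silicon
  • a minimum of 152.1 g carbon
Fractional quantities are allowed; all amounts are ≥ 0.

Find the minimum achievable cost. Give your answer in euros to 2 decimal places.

€6.69

Let x1 = kg of cast iron scrap, x2 = kg of ferrochrome, x3 = kg of nickel briquettes, x4 = kg of ferrosilicon, x5 = kg of scrap grade A.
Minimise 0.29x1 + 2.64x2 + 24.99x3 + 2.29x4 + 0.47x5 s.t.:
  6x1 + 3x2 + 3x4 + 7x5 ≥ 13   (manganese)
  1x1 + 678x2 + 1x5 ≥ 387   (chromium)
  22x1 + 33x2 + 793x4 + 2x5 ≥ 1551   (silicon)
  32.5x1 + 71.5x2 + 0.1x3 + 0.9x4 + 1.9x5 ≥ 152.1   (carbon)
  x1, x2, x3, x4, x5 ≥ 0.
The optimal basis is {cast iron scrap, ferrochrome, ferrosilicon}; nickel briquettes, scrap grade A drop out. Binding constraints: chromium, silicon, carbon.
So cast iron scrap = 3.3843 kg, ferrochrome = 0.5658 kg, ferrosilicon = 1.8384 kg.
Objective = 0.29·3.3843 + 2.64·0.5658 + 2.29·1.8384 = 6.6851.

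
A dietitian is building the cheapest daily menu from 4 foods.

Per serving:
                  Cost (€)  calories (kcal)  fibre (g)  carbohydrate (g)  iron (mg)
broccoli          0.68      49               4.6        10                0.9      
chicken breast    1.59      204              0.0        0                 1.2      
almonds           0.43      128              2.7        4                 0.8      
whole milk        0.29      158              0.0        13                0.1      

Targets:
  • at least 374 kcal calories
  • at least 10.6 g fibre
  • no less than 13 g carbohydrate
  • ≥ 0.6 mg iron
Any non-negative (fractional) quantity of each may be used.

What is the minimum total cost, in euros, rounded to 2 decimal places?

€1.65

Let x1 = servings of broccoli, x2 = servings of chicken breast, x3 = servings of almonds, x4 = servings of whole milk.
min 0.68x1 + 1.59x2 + 0.43x3 + 0.29x4 with:
  49x1 + 204x2 + 128x3 + 158x4 ≥ 374   (calories)
  4.6x1 + 2.7x3 ≥ 10.6   (fibre)
  10x1 + 4x3 + 13x4 ≥ 13   (carbohydrate)
  0.9x1 + 1.2x2 + 0.8x3 + 0.1x4 ≥ 0.6   (iron)
  x1, x2, x3, x4 ≥ 0.
The minimum-cost mix takes nothing from chicken breast, whole milk — only broccoli, almonds. The calories and fibre requirements are met with equality.
Optimal quantities: broccoli = 0.7601 servings, almonds = 2.631 servings.
Total cost: 0.68·0.7601 + 0.43·2.631 = 1.6482.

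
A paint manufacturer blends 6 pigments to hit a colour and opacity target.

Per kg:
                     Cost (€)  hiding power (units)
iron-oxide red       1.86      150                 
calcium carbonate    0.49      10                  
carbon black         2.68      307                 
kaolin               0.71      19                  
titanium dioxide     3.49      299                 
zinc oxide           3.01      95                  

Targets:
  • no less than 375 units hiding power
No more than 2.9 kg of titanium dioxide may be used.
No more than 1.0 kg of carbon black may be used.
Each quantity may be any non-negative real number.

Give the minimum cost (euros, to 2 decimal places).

Set it up as a linear program. Let x1 = kg of iron-oxide red, x2 = kg of calcium carbonate, x3 = kg of carbon black, x4 = kg of kaolin, x5 = kg of titanium dioxide, x6 = kg of zinc oxide.
Minimise 1.86x1 + 0.49x2 + 2.68x3 + 0.71x4 + 3.49x5 + 3.01x6 subject to:
  150x1 + 10x2 + 307x3 + 19x4 + 299x5 + 95x6 ≥ 375   (hiding power)
  x5 ≤ 2.9
  x3 ≤ 1
  x1, x2, x3, x4, x5, x6 ≥ 0.
The minimum-cost mix takes nothing from iron-oxide red, calcium carbonate, kaolin, zinc oxide — only carbon black, titanium dioxide. Binding constraints: hiding power and the carbon black cap.
Solving gives x3 = 1, x5 = 0.2274.
Total cost: 2.68·1 + 3.49·0.2274 = 3.4736.

€3.47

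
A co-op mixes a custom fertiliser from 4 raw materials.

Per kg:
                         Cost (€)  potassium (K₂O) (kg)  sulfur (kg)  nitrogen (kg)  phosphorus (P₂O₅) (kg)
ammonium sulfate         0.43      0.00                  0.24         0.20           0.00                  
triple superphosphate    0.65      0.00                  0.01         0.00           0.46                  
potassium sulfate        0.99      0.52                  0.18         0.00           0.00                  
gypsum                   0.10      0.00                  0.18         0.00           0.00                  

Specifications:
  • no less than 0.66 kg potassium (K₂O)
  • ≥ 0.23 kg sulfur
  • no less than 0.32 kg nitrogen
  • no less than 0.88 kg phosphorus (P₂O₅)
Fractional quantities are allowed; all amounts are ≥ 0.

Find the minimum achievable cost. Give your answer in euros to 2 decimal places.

€3.19

Set it up as a linear program. Let x1 = kg of ammonium sulfate, x2 = kg of triple superphosphate, x3 = kg of potassium sulfate, x4 = kg of gypsum.
Minimise 0.43x1 + 0.65x2 + 0.99x3 + 0.1x4 subject to:
  0.52x3 ≥ 0.66   (potassium (K₂O))
  0.24x1 + 0.01x2 + 0.18x3 + 0.18x4 ≥ 0.23   (sulfur)
  0.2x1 ≥ 0.32   (nitrogen)
  0.46x2 ≥ 0.88   (phosphorus (P₂O₅))
  x1, x2, x3, x4 ≥ 0.
The cheapest feasible vertex uses only ammonium sulfate, triple superphosphate, potassium sulfate; gypsum is not used. There the potassium (K₂O), nitrogen, phosphorus (P₂O₅) constraints are tight.
So ammonium sulfate = 1.6 kg, triple superphosphate = 1.913 kg, potassium sulfate = 1.269 kg.
Cost = 0.43·1.6 + 0.65·1.913 + 0.99·1.269 = 3.1878.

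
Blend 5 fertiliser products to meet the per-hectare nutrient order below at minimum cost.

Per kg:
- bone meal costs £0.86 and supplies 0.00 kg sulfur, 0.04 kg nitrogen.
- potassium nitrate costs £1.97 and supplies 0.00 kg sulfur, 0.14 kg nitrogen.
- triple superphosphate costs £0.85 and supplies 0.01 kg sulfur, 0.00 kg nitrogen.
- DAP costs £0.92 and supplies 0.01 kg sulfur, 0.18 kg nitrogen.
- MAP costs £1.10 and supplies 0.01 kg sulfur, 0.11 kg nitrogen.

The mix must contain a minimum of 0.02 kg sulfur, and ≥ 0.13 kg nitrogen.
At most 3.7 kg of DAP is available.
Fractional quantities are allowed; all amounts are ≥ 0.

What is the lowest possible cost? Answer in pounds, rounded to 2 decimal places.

Treat it as an LP. Let x1 = kg of bone meal, x2 = kg of potassium nitrate, x3 = kg of triple superphosphate, x4 = kg of DAP, x5 = kg of MAP.
min 0.86x1 + 1.97x2 + 0.85x3 + 0.92x4 + 1.1x5 s.t.:
  0.01x3 + 0.01x4 + 0.01x5 ≥ 0.02   (sulfur)
  0.04x1 + 0.14x2 + 0.18x4 + 0.11x5 ≥ 0.13   (nitrogen)
  x4 ≤ 3.7
  x1, x2, x3, x4, x5 ≥ 0.
At the optimum only triple superphosphate, DAP are positive (bone meal, potassium nitrate, MAP = 0). There the sulfur and nitrogen constraints are tight.
Optimal quantities: triple superphosphate = 1.278 kg, DAP = 0.7222 kg.
Objective = 0.85·1.278 + 0.92·0.7222 = 1.7507.

£1.75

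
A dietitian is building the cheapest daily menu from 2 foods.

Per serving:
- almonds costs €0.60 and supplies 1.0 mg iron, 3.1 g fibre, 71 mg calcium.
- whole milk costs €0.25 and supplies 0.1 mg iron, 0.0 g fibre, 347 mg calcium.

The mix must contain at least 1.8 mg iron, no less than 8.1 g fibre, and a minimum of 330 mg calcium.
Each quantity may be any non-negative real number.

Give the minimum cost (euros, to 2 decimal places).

€1.67

Set it up as a linear program. Let x1 = servings of almonds, x2 = servings of whole milk.
Minimise 0.6x1 + 0.25x2 subject to:
  1x1 + 0.1x2 ≥ 1.8   (iron)
  3.1x1 ≥ 8.1   (fibre)
  71x1 + 347x2 ≥ 330   (calcium)
  x1, x2 ≥ 0.
Both inputs are positive at the optimum. Binding constraints: fibre and calcium.
Optimal quantities: almonds = 2.613 servings, whole milk = 0.4164 servings.
Objective = 0.6·2.613 + 0.25·0.4164 = 1.6719.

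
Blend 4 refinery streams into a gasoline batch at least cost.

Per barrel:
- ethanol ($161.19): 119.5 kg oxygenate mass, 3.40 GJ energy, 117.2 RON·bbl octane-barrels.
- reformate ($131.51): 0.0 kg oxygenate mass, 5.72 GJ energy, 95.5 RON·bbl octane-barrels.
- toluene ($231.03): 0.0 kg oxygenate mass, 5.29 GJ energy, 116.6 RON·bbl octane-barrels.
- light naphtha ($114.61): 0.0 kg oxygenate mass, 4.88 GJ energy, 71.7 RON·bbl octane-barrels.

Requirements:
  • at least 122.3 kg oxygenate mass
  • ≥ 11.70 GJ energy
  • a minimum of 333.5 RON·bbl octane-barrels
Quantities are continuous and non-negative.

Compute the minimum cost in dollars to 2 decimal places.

Set it up as a linear program. Let x1 = barrels of ethanol, x2 = barrels of reformate, x3 = barrels of toluene, x4 = barrels of light naphtha.
Minimize 161.19x1 + 131.51x2 + 231.03x3 + 114.61x4 with:
  119.5x1 ≥ 122.3   (oxygenate mass)
  3.4x1 + 5.72x2 + 5.29x3 + 4.88x4 ≥ 11.7   (energy)
  117.2x1 + 95.5x2 + 116.6x3 + 71.7x4 ≥ 333.5   (octane-barrels)
  x1, x2, x3, x4 ≥ 0.
The minimum-cost mix takes nothing from toluene, light naphtha — only ethanol, reformate. Binding constraints: energy and octane-barrels.
Solving gives x1 = 2.2861, x2 = 0.68658.
Objective = 161.19·2.2861 + 131.51·0.68658 = 458.7886.

$458.79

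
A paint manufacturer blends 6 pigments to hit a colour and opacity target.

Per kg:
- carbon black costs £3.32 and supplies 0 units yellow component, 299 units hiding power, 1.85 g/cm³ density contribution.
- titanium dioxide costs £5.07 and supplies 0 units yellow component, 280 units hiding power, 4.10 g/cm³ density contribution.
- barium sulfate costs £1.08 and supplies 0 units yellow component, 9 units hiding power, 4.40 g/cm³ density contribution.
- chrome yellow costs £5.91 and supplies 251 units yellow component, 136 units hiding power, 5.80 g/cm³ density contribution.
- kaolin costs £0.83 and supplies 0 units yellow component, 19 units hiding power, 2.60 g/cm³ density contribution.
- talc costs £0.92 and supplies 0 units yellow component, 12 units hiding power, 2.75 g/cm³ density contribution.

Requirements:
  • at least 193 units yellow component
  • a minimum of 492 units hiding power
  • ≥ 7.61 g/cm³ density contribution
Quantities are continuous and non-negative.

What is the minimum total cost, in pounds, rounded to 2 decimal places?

This is a linear program. Let x1 = kg of carbon black, x2 = kg of titanium dioxide, x3 = kg of barium sulfate, x4 = kg of chrome yellow, x5 = kg of kaolin, x6 = kg of talc.
Minimize 3.32x1 + 5.07x2 + 1.08x3 + 5.91x4 + 0.83x5 + 0.92x6 with:
  251x4 ≥ 193   (yellow component)
  299x1 + 280x2 + 9x3 + 136x4 + 19x5 + 12x6 ≥ 492   (hiding power)
  1.85x1 + 4.1x2 + 4.4x3 + 5.8x4 + 2.6x5 + 2.75x6 ≥ 7.61   (density contribution)
  x1, x2, x3, x4, x5, x6 ≥ 0.
The minimum-cost mix takes nothing from titanium dioxide, kaolin, talc — only carbon black, barium sulfate, chrome yellow. Binding constraints: yellow component, hiding power, density contribution.
Optimal quantities: carbon black = 1.291 kg, barium sulfate = 0.1734 kg, chrome yellow = 0.7689 kg.
Hence cost = 3.32·1.291 + 1.08·0.1734 + 5.91·0.7689 = £9.0176.

£9.02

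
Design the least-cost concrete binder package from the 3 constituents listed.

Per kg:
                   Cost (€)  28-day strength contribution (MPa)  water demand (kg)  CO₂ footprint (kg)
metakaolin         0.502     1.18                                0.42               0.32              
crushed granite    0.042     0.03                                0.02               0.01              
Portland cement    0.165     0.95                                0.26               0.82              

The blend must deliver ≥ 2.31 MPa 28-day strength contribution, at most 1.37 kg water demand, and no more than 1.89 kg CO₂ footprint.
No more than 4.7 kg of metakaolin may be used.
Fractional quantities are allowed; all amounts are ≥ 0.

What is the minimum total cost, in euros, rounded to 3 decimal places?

Treat it as an LP. Let x1 = kg of metakaolin, x2 = kg of crushed granite, x3 = kg of Portland cement.
Minimize 0.502x1 + 0.042x2 + 0.165x3 subject to:
  1.18x1 + 0.03x2 + 0.95x3 ≥ 2.31   (28-day strength contribution)
  0.42x1 + 0.02x2 + 0.26x3 ≤ 1.37   (water demand)
  0.32x1 + 0.01x2 + 0.82x3 ≤ 1.89   (CO₂ footprint)
  x1 ≤ 4.7
  x1, x2, x3 ≥ 0.
The cheapest feasible vertex uses only metakaolin, Portland cement; crushed granite is not used. The 28-day strength contribution and CO₂ footprint requirements are met with equality.
Solving gives x1 = 0.1487, x3 = 2.247.
Objective = 0.502·0.1487 + 0.165·2.247 = 0.44540.

€0.445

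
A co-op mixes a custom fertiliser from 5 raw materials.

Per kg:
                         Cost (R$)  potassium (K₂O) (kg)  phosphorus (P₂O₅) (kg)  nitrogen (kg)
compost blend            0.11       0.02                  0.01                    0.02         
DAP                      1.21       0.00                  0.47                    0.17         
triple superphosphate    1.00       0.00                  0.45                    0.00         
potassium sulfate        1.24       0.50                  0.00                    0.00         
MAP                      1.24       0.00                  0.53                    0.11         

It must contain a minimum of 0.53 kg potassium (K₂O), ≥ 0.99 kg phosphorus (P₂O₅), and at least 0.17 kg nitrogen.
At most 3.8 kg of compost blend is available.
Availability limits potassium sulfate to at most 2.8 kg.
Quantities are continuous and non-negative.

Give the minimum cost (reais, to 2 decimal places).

R$3.61

This is a linear program. Let x1 = kg of compost blend, x2 = kg of DAP, x3 = kg of triple superphosphate, x4 = kg of potassium sulfate, x5 = kg of MAP.
min 0.11x1 + 1.21x2 + 1x3 + 1.24x4 + 1.24x5 s.t.:
  0.02x1 + 0.5x4 ≥ 0.53   (potassium (K₂O))
  0.01x1 + 0.47x2 + 0.45x3 + 0.53x5 ≥ 0.99   (phosphorus (P₂O₅))
  0.02x1 + 0.17x2 + 0.11x5 ≥ 0.17   (nitrogen)
  x1 ≤ 3.8
  x4 ≤ 2.8
  x1, x2, x3, x4, x5 ≥ 0.
At the optimum only triple superphosphate, potassium sulfate, MAP are positive (compost blend, DAP = 0). There the potassium (K₂O), phosphorus (P₂O₅), nitrogen constraints are tight.
Solving gives x3 = 0.3798, x4 = 1.06, x5 = 1.545.
Cost = 1·0.3798 + 1.24·1.06 + 1.24·1.545 = 3.6100.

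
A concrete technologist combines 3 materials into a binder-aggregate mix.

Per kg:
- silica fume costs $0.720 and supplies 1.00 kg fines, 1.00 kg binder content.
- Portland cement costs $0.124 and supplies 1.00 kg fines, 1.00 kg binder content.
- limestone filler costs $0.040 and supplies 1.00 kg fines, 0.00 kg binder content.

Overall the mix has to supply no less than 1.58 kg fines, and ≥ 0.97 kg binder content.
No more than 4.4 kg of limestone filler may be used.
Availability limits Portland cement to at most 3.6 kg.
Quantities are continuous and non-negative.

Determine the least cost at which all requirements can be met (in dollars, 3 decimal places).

$0.145

This is a linear program. Let x1 = kg of silica fume, x2 = kg of Portland cement, x3 = kg of limestone filler.
Minimise 0.72x1 + 0.124x2 + 0.04x3 s.t.:
  1x1 + 1x2 + 1x3 ≥ 1.58   (fines)
  1x1 + 1x2 ≥ 0.97   (binder content)
  x3 ≤ 4.4
  x2 ≤ 3.6
  x1, x2, x3 ≥ 0.
The minimum-cost mix takes nothing from silica fume — only Portland cement, limestone filler. There the fines and binder content constraints are tight.
That vertex is x2 = 0.97, x3 = 0.61.
Cost = 0.124·0.97 + 0.04·0.61 = 0.14468.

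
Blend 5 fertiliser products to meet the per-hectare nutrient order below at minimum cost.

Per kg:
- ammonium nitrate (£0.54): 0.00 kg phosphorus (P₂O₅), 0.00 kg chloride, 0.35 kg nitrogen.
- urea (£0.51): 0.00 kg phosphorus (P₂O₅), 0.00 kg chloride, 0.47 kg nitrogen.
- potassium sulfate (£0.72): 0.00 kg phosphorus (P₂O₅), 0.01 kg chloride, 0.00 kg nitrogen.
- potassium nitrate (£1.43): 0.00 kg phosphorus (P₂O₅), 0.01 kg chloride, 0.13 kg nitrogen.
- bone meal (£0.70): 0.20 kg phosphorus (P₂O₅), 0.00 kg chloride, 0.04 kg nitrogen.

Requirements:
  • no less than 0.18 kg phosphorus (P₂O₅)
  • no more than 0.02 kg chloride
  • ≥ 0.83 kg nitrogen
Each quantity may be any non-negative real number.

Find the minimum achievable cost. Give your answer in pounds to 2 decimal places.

£1.49

Let x1 = kg of ammonium nitrate, x2 = kg of urea, x3 = kg of potassium sulfate, x4 = kg of potassium nitrate, x5 = kg of bone meal.
Minimize 0.54x1 + 0.51x2 + 0.72x3 + 1.43x4 + 0.7x5 s.t.:
  0.2x5 ≥ 0.18   (phosphorus (P₂O₅))
  0.01x3 + 0.01x4 ≤ 0.02   (chloride)
  0.35x1 + 0.47x2 + 0.13x4 + 0.04x5 ≥ 0.83   (nitrogen)
  x1, x2, x3, x4, x5 ≥ 0.
The cheapest feasible vertex uses only urea, bone meal; ammonium nitrate, potassium sulfate, potassium nitrate are not used. There the phosphorus (P₂O₅) and nitrogen constraints are tight.
That vertex is x2 = 1.689, x5 = 0.9.
Total cost: 0.51·1.689 + 0.7·0.9 = 1.4914.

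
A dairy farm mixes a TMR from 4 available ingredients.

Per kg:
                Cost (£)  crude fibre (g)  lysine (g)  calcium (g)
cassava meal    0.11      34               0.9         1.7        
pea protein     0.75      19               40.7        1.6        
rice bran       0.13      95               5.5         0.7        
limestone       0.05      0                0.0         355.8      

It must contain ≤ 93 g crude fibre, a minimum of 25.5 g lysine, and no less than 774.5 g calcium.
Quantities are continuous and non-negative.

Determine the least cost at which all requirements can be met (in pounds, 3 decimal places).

£0.579

Treat it as an LP. Let x1 = kg of cassava meal, x2 = kg of pea protein, x3 = kg of rice bran, x4 = kg of limestone.
Minimise 0.11x1 + 0.75x2 + 0.13x3 + 0.05x4 s.t.:
  34x1 + 19x2 + 95x3 ≤ 93   (crude fibre)
  0.9x1 + 40.7x2 + 5.5x3 ≥ 25.5   (lysine)
  1.7x1 + 1.6x2 + 0.7x3 + 355.8x4 ≥ 774.5   (calcium)
  x1, x2, x3, x4 ≥ 0.
The minimum-cost mix takes nothing from cassava meal, rice bran — only pea protein, limestone. The lysine and calcium requirements are met with equality.
Solving gives x2 = 0.6265, x4 = 2.174.
Hence cost = 0.75·0.6265 + 0.05·2.174 = £0.57858.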